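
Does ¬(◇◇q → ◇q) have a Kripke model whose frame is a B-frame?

1. ¬(◇◇q → ◇q), 0
2. ◇◇q, 0
3. ¬◇q, 0
4. ¬q, 0
5. ◇q, 1
6. ¬q, 1
7. q, 2
Accessibility: 0R0, 0R1, 1R0, 1R1, 1R2, 2R1, 2R2

Satisfiable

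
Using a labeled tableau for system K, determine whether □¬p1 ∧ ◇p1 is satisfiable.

Unsatisfiable

1. □¬p1 ∧ ◇p1, w0
2. □¬p1, w0
3. ◇p1, w0
4. p1, w1
5. ¬p1, w1
Accessibility: w0Rw1
Branch closes: p1 and ¬p1 both at w1.
Every branch closes; the branch above is one of them.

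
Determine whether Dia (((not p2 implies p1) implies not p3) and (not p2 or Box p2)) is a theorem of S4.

No, not valid

Tableau for the negation not Dia (((not p2 implies p1) implies not p3) and (not p2 or Box p2)):
1. not Dia (((not p2 implies p1) implies not p3) and (not p2 or Box p2)), 0
2. not (((not p2 implies p1) implies not p3) and (not p2 or Box p2)), 0
3. not (not p2 or Box p2), 0
4. p2, 0
5. not Box p2, 0
6. not p2, 1
7. not (((not p2 implies p1) implies not p3) and (not p2 or Box p2)), 1
8. not ((not p2 implies p1) implies not p3), 1
9. not p2 implies p1, 1
10. p3, 1
11. p1, 1
Accessibility: 0R0, 0R1, 1R1
The negation has an open branch (countermodel exists).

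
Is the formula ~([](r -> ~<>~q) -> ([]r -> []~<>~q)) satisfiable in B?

1. ~([](r -> ~<>~q) -> ([]r -> []~<>~q)), 0
2. [](r -> ~<>~q), 0
3. ~([]r -> []~<>~q), 0
4. []r, 0
5. ~[]~<>~q, 0
6. r -> ~<>~q, 0
7. r, 0
8. ~<>~q, 0
9. q, 0
10. <>~q, 1
11. r -> ~<>~q, 1
12. r, 1
13. q, 1
14. ~<>~q, 1
15. ~q, 2
16. q, 2
Accessibility: 0R0, 0R1, 1R0, 1R1, 1R2, 2R1, 2R2
Branch closes: q and ~q both at 2.
(One branch shown.) All branches close.

Unsatisfiable (every branch closes)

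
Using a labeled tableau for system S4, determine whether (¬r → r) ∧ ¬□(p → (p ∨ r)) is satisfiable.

Unsatisfiable

1. (¬r → r) ∧ ¬□(p → (p ∨ r)), w0
2. ¬r → r, w0   [∧-rule on 1]
3. ¬□(p → (p ∨ r)), w0   [∧-rule on 1]
4. r, w0   [→-rule on 2 (branches; this branch)]
5. ¬(p → (p ∨ r)), w1   [¬□-rule on 3: fresh world w1, w0Rw1]
6. p, w1   [¬→-rule on 5]
7. ¬(p ∨ r), w1   [¬→-rule on 5]
8. ¬p, w1   [¬∨-rule on 7]
9. ¬r, w1   [¬∨-rule on 7]
Accessibility: w0Rw0, w0Rw1, w1Rw1
Branch closes: p and ¬p both at w1.
Every branch closes; the branch above is one of them.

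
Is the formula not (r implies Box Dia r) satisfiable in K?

Satisfiable (open branch found)

1. not (r implies Box Dia r), u
2. r, u
3. not Box Dia r, u
4. not Dia r, v
Accessibility: uRv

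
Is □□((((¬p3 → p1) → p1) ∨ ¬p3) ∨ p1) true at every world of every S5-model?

Tableau for the negation ¬□□((((¬p3 → p1) → p1) ∨ ¬p3) ∨ p1):
1. ¬□□((((¬p3 → p1) → p1) ∨ ¬p3) ∨ p1), 0
2. ¬□((((¬p3 → p1) → p1) ∨ ¬p3) ∨ p1), 1
3. ¬((((¬p3 → p1) → p1) ∨ ¬p3) ∨ p1), 2
4. ¬(((¬p3 → p1) → p1) ∨ ¬p3), 2
5. ¬p1, 2
6. ¬((¬p3 → p1) → p1), 2
7. p3, 2
8. ¬p3 → p1, 2
Accessibility: 0R0, 0R1, 0R2, 1R0, 1R1, 1R2, 2R0, 2R1, 2R2
The negation has an open branch (countermodel exists).

No, not valid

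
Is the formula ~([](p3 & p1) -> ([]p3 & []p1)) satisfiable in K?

1. ~([](p3 & p1) -> ([]p3 & []p1)), u
2. [](p3 & p1), u   [~->-rule on 1]
3. ~([]p3 & []p1), u   [~->-rule on 1]
4. ~[]p1, u   [~&-rule on 3 (branches; this branch)]
5. ~p1, v   [~[]-rule on 4: fresh world v, uRv]
6. p3 & p1, v   [[]-rule on 2 via uRv]
7. p3, v   [&-rule on 6]
8. p1, v   [&-rule on 6]
Accessibility: uRv
Branch closes: p1 and ~p1 both at v.
Every branch closes; the branch above is one of them.

No, unsatisfiable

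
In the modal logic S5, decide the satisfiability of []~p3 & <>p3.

Unsatisfiable

1. []~p3 & <>p3, 0
2. []~p3, 0
3. <>p3, 0
4. ~p3, 0
5. p3, 1
6. ~p3, 1
Accessibility: 0R0, 0R1, 1R0, 1R1
Branch closes: p3 and ~p3 both at 1.
(One branch shown.) All branches close.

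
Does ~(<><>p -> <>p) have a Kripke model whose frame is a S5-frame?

No, unsatisfiable

1. ~(<><>p -> <>p), 0
2. <><>p, 0
3. ~<>p, 0
4. ~p, 0
5. <>p, 1
6. ~p, 1
7. p, 2
8. ~p, 2
Accessibility: 0R0, 0R1, 0R2, 1R0, 1R1, 1R2, 2R0, 2R1, 2R2
Branch closes: p and ~p both at 2.
(One branch shown.) All branches close.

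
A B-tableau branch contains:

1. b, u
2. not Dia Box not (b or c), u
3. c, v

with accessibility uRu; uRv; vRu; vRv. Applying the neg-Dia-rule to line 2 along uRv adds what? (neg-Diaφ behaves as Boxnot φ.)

neg-Diaφ behaves as Boxnot φ: propagate the negated body to each accessible world.

not Box not (b or c), v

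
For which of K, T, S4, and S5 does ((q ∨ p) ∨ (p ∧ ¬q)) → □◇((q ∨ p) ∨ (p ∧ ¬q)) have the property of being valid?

S5-tableau for the negation ¬(((q ∨ p) ∨ (p ∧ ¬q)) → □◇((q ∨ p) ∨ (p ∧ ¬q))):
1. ¬(((q ∨ p) ∨ (p ∧ ¬q)) → □◇((q ∨ p) ∨ (p ∧ ¬q))), 0
2. (q ∨ p) ∨ (p ∧ ¬q), 0
3. ¬□◇((q ∨ p) ∨ (p ∧ ¬q)), 0
4. p ∧ ¬q, 0
5. p, 0
6. ¬q, 0
7. ¬◇((q ∨ p) ∨ (p ∧ ¬q)), 1
8. ¬((q ∨ p) ∨ (p ∧ ¬q)), 0
9. ¬(q ∨ p), 0
10. ¬(p ∧ ¬q), 0
11. ¬p, 0
Accessibility: 0R0, 0R1, 1R0, 1R1
Branch closes: p and ¬p both at 0.
Every branch closes (one shown): valid in S5.
S4-tableau for the negation ¬(((q ∨ p) ∨ (p ∧ ¬q)) → □◇((q ∨ p) ∨ (p ∧ ¬q))):
1. ¬(((q ∨ p) ∨ (p ∧ ¬q)) → □◇((q ∨ p) ∨ (p ∧ ¬q))), 0
2. (q ∨ p) ∨ (p ∧ ¬q), 0
3. ¬□◇((q ∨ p) ∨ (p ∧ ¬q)), 0
4. p ∧ ¬q, 0
5. p, 0
6. ¬q, 0
7. ¬◇((q ∨ p) ∨ (p ∧ ¬q)), 1
8. ¬((q ∨ p) ∨ (p ∧ ¬q)), 1
9. ¬(q ∨ p), 1
10. ¬(p ∧ ¬q), 1
11. ¬q, 1
12. ¬p, 1
Accessibility: 0R0, 0R1, 1R1
Complete open branch: countermodel on an S4-frame, so not valid in S4, nor in K, T (the same frame is also a K-frame and a T-frame).

S5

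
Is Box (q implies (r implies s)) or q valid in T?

Tableau for the negation not (Box (q implies (r implies s)) or q):
1. not (Box (q implies (r implies s)) or q), w0
2. not Box (q implies (r implies s)), w0   [neg-or-rule on 1]
3. not q, w0   [neg-or-rule on 1]
4. not (q implies (r implies s)), w1   [neg-Box-rule on 2: fresh world w1, w0Rw1]
5. q, w1   [neg-implies-rule on 4]
6. not (r implies s), w1   [neg-implies-rule on 4]
7. r, w1   [neg-implies-rule on 6]
8. not s, w1   [neg-implies-rule on 6]
Accessibility: w0Rw0, w0Rw1, w1Rw1
The negation has an open branch (countermodel exists).

No, not valid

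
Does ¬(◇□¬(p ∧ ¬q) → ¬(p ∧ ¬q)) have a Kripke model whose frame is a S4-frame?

1. ¬(◇□¬(p ∧ ¬q) → ¬(p ∧ ¬q)), 0
2. ◇□¬(p ∧ ¬q), 0
3. p ∧ ¬q, 0
4. p, 0
5. ¬q, 0
6. □¬(p ∧ ¬q), 1
7. ¬(p ∧ ¬q), 1
8. q, 1
Accessibility: 0R0, 0R1, 1R1

Yes, satisfiable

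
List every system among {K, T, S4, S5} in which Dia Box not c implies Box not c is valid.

S5-tableau for the negation not (Dia Box not c implies Box not c):
1. not (Dia Box not c implies Box not c), 0
2. Dia Box not c, 0
3. not Box not c, 0
4. Box not c, 1
5. not c, 0
6. not c, 1
7. c, 2
8. not c, 2
Accessibility: 0R0, 0R1, 0R2, 1R0, 1R1, 1R2, 2R0, 2R1, 2R2
Branch closes: c and not c both at 2.
Every branch closes (one shown): valid in S5.
S4-tableau for the negation not (Dia Box not c implies Box not c):
1. not (Dia Box not c implies Box not c), 0
2. Dia Box not c, 0
3. not Box not c, 0
4. Box not c, 1
5. not c, 1
6. c, 2
Accessibility: 0R0, 0R1, 0R2, 1R1, 2R2
Complete open branch: countermodel on an S4-frame, so not valid in S4, nor in K, T (the same frame is also a K-frame and a T-frame).

S5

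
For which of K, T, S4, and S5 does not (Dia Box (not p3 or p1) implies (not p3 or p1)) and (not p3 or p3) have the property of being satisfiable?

S5-tableau for the formula:
1. not (Dia Box (not p3 or p1) implies (not p3 or p1)) and (not p3 or p3), u
2. not (Dia Box (not p3 or p1) implies (not p3 or p1)), u   [and-rule on 1]
3. not p3 or p3, u   [and-rule on 1]
4. Dia Box (not p3 or p1), u   [neg-implies-rule on 2]
5. not (not p3 or p1), u   [neg-implies-rule on 2]
6. p3, u   [neg-or-rule on 5]
7. not p1, u   [neg-or-rule on 5]
8. Box (not p3 or p1), v   [Dia-rule on 4: fresh world v, uRv]
9. not p3 or p1, u   [Box-rule on 8 via vRu]
10. not p3 or p1, v   [Box-rule on 8 via vRv]
11. p1, u   [or-rule on 9 (branches; this branch)]
Accessibility: uRu, uRv, vRu, vRv
Branch closes: p1 and not p1 both at u.
Every branch closes (one shown): unsatisfiable in S5.
S4-tableau for the formula:
1. not (Dia Box (not p3 or p1) implies (not p3 or p1)) and (not p3 or p3), u
2. not (Dia Box (not p3 or p1) implies (not p3 or p1)), u   [and-rule on 1]
3. not p3 or p3, u   [and-rule on 1]
4. Dia Box (not p3 or p1), u   [neg-implies-rule on 2]
5. not (not p3 or p1), u   [neg-implies-rule on 2]
6. p3, u   [neg-or-rule on 5]
7. not p1, u   [neg-or-rule on 5]
8. Box (not p3 or p1), v   [Dia-rule on 4: fresh world v, uRv]
9. not p3 or p1, v   [Box-rule on 8 via vRv]
10. p1, v   [or-rule on 9 (branches; this branch)]
Accessibility: uRu, uRv, vRv
Complete open branch: satisfiable in S4, hence also in K, T (this S4-model is also a K-model and a T-model).

K, T, S4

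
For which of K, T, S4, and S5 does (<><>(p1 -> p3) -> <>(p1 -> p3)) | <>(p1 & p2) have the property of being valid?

S4, S5

T-tableau for the negation ~((<><>(p1 -> p3) -> <>(p1 -> p3)) | <>(p1 & p2)):
1. ~((<><>(p1 -> p3) -> <>(p1 -> p3)) | <>(p1 & p2)), u
2. ~(<><>(p1 -> p3) -> <>(p1 -> p3)), u   [~|-rule on 1]
3. ~<>(p1 & p2), u   [~|-rule on 1]
4. <><>(p1 -> p3), u   [~->-rule on 2]
5. ~<>(p1 -> p3), u   [~->-rule on 2]
6. ~(p1 & p2), u   [~<>-rule on 3 via uRu]
7. ~(p1 -> p3), u   [~<>-rule on 5 via uRu]
8. p1, u   [~->-rule on 7]
9. ~p3, u   [~->-rule on 7]
10. ~p2, u   [~&-rule on 6 (branches; this branch)]
11. <>(p1 -> p3), v   [<>-rule on 4: fresh world v, uRv]
12. ~(p1 & p2), v   [~<>-rule on 3 via uRv]
13. ~(p1 -> p3), v   [~<>-rule on 5 via uRv]
14. p1, v   [~->-rule on 13]
15. ~p3, v   [~->-rule on 13]
16. ~p2, v   [~&-rule on 12 (branches; this branch)]
17. p1 -> p3, w   [<>-rule on 11: fresh world w, vRw]
18. p3, w   [->-rule on 17 (branches; this branch)]
Accessibility: uRu, uRv, vRv, vRw, wRw
Complete open branch: countermodel on a T-frame, so not valid in T, nor in K (the same frame is also a K-frame).
S4-tableau for the negation ~((<><>(p1 -> p3) -> <>(p1 -> p3)) | <>(p1 & p2)):
1. ~((<><>(p1 -> p3) -> <>(p1 -> p3)) | <>(p1 & p2)), u
2. ~(<><>(p1 -> p3) -> <>(p1 -> p3)), u   [~|-rule on 1]
3. ~<>(p1 & p2), u   [~|-rule on 1]
4. <><>(p1 -> p3), u   [~->-rule on 2]
5. ~<>(p1 -> p3), u   [~->-rule on 2]
6. ~(p1 & p2), u   [~<>-rule on 3 via uRu]
7. ~(p1 -> p3), u   [~<>-rule on 5 via uRu]
8. p1, u   [~->-rule on 7]
9. ~p3, u   [~->-rule on 7]
10. ~p2, u   [~&-rule on 6 (branches; this branch)]
11. <>(p1 -> p3), v   [<>-rule on 4: fresh world v, uRv]
12. ~(p1 & p2), v   [~<>-rule on 3 via uRv]
13. ~(p1 -> p3), v   [~<>-rule on 5 via uRv]
14. p1, v   [~->-rule on 13]
15. ~p3, v   [~->-rule on 13]
16. ~p2, v   [~&-rule on 12 (branches; this branch)]
17. p1 -> p3, w   [<>-rule on 11: fresh world w, vRw]
18. ~(p1 & p2), w   [~<>-rule on 3 via uRw]
19. ~(p1 -> p3), w   [~<>-rule on 5 via uRw]
20. p1, w   [~->-rule on 19]
21. ~p3, w   [~->-rule on 19]
22. p3, w   [->-rule on 17 (branches; this branch)]
Accessibility: uRu, uRv, uRw, vRv, vRw, wRw
Branch closes: p3 and ~p3 both at w.
Every branch closes (one shown): valid in S4, hence also in S5 (every theorem of S4 is a theorem of S5).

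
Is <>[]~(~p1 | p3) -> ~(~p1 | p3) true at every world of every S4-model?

Invalid (countermodel exists)

Tableau for the negation ~(<>[]~(~p1 | p3) -> ~(~p1 | p3)):
1. ~(<>[]~(~p1 | p3) -> ~(~p1 | p3)), u
2. <>[]~(~p1 | p3), u
3. ~p1 | p3, u
4. p3, u
5. []~(~p1 | p3), v
6. ~(~p1 | p3), v
7. p1, v
8. ~p3, v
Accessibility: uRu, uRv, vRv
The negation has an open branch (countermodel exists).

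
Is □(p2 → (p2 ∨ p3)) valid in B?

Valid

Tableau for the negation ¬□(p2 → (p2 ∨ p3)):
1. ¬□(p2 → (p2 ∨ p3)), u
2. ¬(p2 → (p2 ∨ p3)), v
3. p2, v
4. ¬(p2 ∨ p3), v
5. ¬p2, v
6. ¬p3, v
Accessibility: uRu, uRv, vRu, vRv
Branch closes: p2 and ¬p2 both at v.
Every branch of the negation's tableau closes; the branch above is one of them.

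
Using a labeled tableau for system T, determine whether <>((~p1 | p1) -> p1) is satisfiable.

Satisfiable (open branch found)

1. <>((~p1 | p1) -> p1), w0
2. (~p1 | p1) -> p1, w1
3. p1, w1
Accessibility: w0Rw0, w0Rw1, w1Rw1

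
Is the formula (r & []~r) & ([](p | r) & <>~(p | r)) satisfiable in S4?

Unsatisfiable (every branch closes)

1. (r & []~r) & ([](p | r) & <>~(p | r)), 0
2. r & []~r, 0
3. [](p | r) & <>~(p | r), 0
4. r, 0
5. []~r, 0
6. [](p | r), 0
7. <>~(p | r), 0
8. ~r, 0
Accessibility: 0R0
Branch closes: r and ~r both at 0.
All branches of the tableau close; one closing branch shown above.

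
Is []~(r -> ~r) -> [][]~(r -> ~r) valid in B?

Tableau for the negation ~([]~(r -> ~r) -> [][]~(r -> ~r)):
1. ~([]~(r -> ~r) -> [][]~(r -> ~r)), w0
2. []~(r -> ~r), w0   [~->-rule on 1]
3. ~[][]~(r -> ~r), w0   [~->-rule on 1]
4. ~(r -> ~r), w0   [[]-rule on 2 via w0Rw0]
5. r, w0   [~->-rule on 4]
6. ~[]~(r -> ~r), w1   [~[]-rule on 3: fresh world w1, w0Rw1]
7. ~(r -> ~r), w1   [[]-rule on 2 via w0Rw1]
8. r, w1   [~->-rule on 7]
9. r -> ~r, w2   [~[]-rule on 6: fresh world w2, w1Rw2]
10. ~r, w2   [->-rule on 9 (branches; this branch)]
Accessibility: w0Rw0, w0Rw1, w1Rw0, w1Rw1, w1Rw2, w2Rw1, w2Rw2
The negation has an open branch (countermodel exists).

Invalid (countermodel exists)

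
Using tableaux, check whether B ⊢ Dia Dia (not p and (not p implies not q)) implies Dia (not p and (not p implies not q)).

No, not valid

Tableau for the negation not (Dia Dia (not p and (not p implies not q)) implies Dia (not p and (not p implies not q))):
1. not (Dia Dia (not p and (not p implies not q)) implies Dia (not p and (not p implies not q))), w0
2. Dia Dia (not p and (not p implies not q)), w0   [neg-implies-rule on 1]
3. not Dia (not p and (not p implies not q)), w0   [neg-implies-rule on 1]
4. not (not p and (not p implies not q)), w0   [neg-Dia-rule on 3 via w0Rw0]
5. not (not p implies not q), w0   [neg-and-rule on 4 (branches; this branch)]
6. not p, w0   [neg-implies-rule on 5]
7. q, w0   [neg-implies-rule on 5]
8. Dia (not p and (not p implies not q)), w1   [Dia-rule on 2: fresh world w1, w0Rw1]
9. not (not p and (not p implies not q)), w1   [neg-Dia-rule on 3 via w0Rw1]
10. not (not p implies not q), w1   [neg-and-rule on 9 (branches; this branch)]
11. not p, w1   [neg-implies-rule on 10]
12. q, w1   [neg-implies-rule on 10]
13. not p and (not p implies not q), w2   [Dia-rule on 8: fresh world w2, w1Rw2]
14. not p, w2   [and-rule on 13]
15. not p implies not q, w2   [and-rule on 13]
16. not q, w2   [implies-rule on 15 (branches; this branch)]
Accessibility: w0Rw0, w0Rw1, w1Rw0, w1Rw1, w1Rw2, w2Rw1, w2Rw2
The negation has an open branch (countermodel exists).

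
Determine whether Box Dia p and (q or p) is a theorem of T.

Tableau for the negation not (Box Dia p and (q or p)):
1. not (Box Dia p and (q or p)), w0
2. not (q or p), w0
3. not q, w0
4. not p, w0
Accessibility: w0Rw0
The negation has an open branch (countermodel exists).

Invalid (countermodel exists)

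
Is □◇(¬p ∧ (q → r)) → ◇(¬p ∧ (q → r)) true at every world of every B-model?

Tableau for the negation ¬(□◇(¬p ∧ (q → r)) → ◇(¬p ∧ (q → r))):
1. ¬(□◇(¬p ∧ (q → r)) → ◇(¬p ∧ (q → r))), 0
2. □◇(¬p ∧ (q → r)), 0
3. ¬◇(¬p ∧ (q → r)), 0
4. ◇(¬p ∧ (q → r)), 0
5. ¬(¬p ∧ (q → r)), 0
6. ¬(q → r), 0
7. q, 0
8. ¬r, 0
9. ¬p ∧ (q → r), 1
10. ¬p, 1
11. q → r, 1
12. ◇(¬p ∧ (q → r)), 1
13. ¬(¬p ∧ (q → r)), 1
14. r, 1
15. ¬(q → r), 1
16. q, 1
17. ¬r, 1
Accessibility: 0R0, 0R1, 1R0, 1R1
Branch closes: r and ¬r both at 1.
Every branch of the negation's tableau closes; the branch above is one of them.

Valid in B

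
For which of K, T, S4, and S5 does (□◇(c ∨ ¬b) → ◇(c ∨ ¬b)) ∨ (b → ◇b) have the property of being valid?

T, S4, S5

K-tableau for the negation ¬((□◇(c ∨ ¬b) → ◇(c ∨ ¬b)) ∨ (b → ◇b)):
1. ¬((□◇(c ∨ ¬b) → ◇(c ∨ ¬b)) ∨ (b → ◇b)), 0
2. ¬(□◇(c ∨ ¬b) → ◇(c ∨ ¬b)), 0
3. ¬(b → ◇b), 0
4. □◇(c ∨ ¬b), 0
5. ¬◇(c ∨ ¬b), 0
6. b, 0
7. ¬◇b, 0
Complete open branch: countermodel on a K-frame, so not valid in K.
T-tableau for the negation ¬((□◇(c ∨ ¬b) → ◇(c ∨ ¬b)) ∨ (b → ◇b)):
1. ¬((□◇(c ∨ ¬b) → ◇(c ∨ ¬b)) ∨ (b → ◇b)), 0
2. ¬(□◇(c ∨ ¬b) → ◇(c ∨ ¬b)), 0
3. ¬(b → ◇b), 0
4. □◇(c ∨ ¬b), 0
5. ¬◇(c ∨ ¬b), 0
6. b, 0
7. ¬◇b, 0
8. ◇(c ∨ ¬b), 0
9. ¬(c ∨ ¬b), 0
10. ¬c, 0
11. ¬b, 0
Accessibility: 0R0
Branch closes: b and ¬b both at 0.
Every branch closes (one shown): valid in T, hence also in S4, S5 (every theorem of T is a theorem of S4 and S5).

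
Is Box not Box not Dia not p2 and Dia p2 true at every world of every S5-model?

Tableau for the negation not (Box not Box not Dia not p2 and Dia p2):
1. not (Box not Box not Dia not p2 and Dia p2), 0
2. not Dia p2, 0
3. not p2, 0
Accessibility: 0R0
The negation has an open branch (countermodel exists).

Not valid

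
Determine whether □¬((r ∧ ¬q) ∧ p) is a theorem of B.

Tableau for the negation ¬□¬((r ∧ ¬q) ∧ p):
1. ¬□¬((r ∧ ¬q) ∧ p), 0
2. (r ∧ ¬q) ∧ p, 1
3. r ∧ ¬q, 1
4. p, 1
5. r, 1
6. ¬q, 1
Accessibility: 0R0, 0R1, 1R0, 1R1
The negation has an open branch (countermodel exists).

Not valid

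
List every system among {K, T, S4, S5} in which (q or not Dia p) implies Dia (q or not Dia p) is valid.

T, S4, S5

K-tableau for the negation not ((q or not Dia p) implies Dia (q or not Dia p)):
1. not ((q or not Dia p) implies Dia (q or not Dia p)), u
2. q or not Dia p, u
3. not Dia (q or not Dia p), u
4. not Dia p, u
Complete open branch: countermodel on a K-frame, so not valid in K.
T-tableau for the negation not ((q or not Dia p) implies Dia (q or not Dia p)):
1. not ((q or not Dia p) implies Dia (q or not Dia p)), u
2. q or not Dia p, u
3. not Dia (q or not Dia p), u
4. not (q or not Dia p), u
5. not q, u
6. Dia p, u
7. not Dia p, u
8. not p, u
9. p, v
10. not (q or not Dia p), v
11. not q, v
12. Dia p, v
13. not p, v
Accessibility: uRu, uRv, vRv
Branch closes: p and not p both at v.
Every branch closes (one shown): valid in T, hence also in S4, S5 (every theorem of T is a theorem of S4 and S5).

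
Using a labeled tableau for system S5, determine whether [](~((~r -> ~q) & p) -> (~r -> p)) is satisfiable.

1. [](~((~r -> ~q) & p) -> (~r -> p)), u
2. ~((~r -> ~q) & p) -> (~r -> p), u
3. ~r -> p, u
4. p, u
Accessibility: uRu

Yes, satisfiable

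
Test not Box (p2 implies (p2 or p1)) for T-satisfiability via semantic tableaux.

No, unsatisfiable

1. not Box (p2 implies (p2 or p1)), u
2. not (p2 implies (p2 or p1)), v
3. p2, v
4. not (p2 or p1), v
5. not p2, v
6. not p1, v
Accessibility: uRu, uRv, vRv
Branch closes: p2 and not p2 both at v.
Every branch closes; the branch above is one of them.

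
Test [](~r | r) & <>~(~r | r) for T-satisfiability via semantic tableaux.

1. [](~r | r) & <>~(~r | r), u
2. [](~r | r), u
3. <>~(~r | r), u
4. ~r | r, u
5. r, u
6. ~(~r | r), v
7. r, v
8. ~r, v
Accessibility: uRu, uRv, vRv
Branch closes: r and ~r both at v.
All branches of the tableau close; one closing branch shown above.

Unsatisfiable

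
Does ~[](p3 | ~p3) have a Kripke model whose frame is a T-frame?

1. ~[](p3 | ~p3), w0
2. ~(p3 | ~p3), w1   [~[]-rule on 1: fresh world w1, w0Rw1]
3. ~p3, w1   [~|-rule on 2]
4. p3, w1   [~|-rule on 2]
Accessibility: w0Rw0, w0Rw1, w1Rw1
Branch closes: p3 and ~p3 both at w1.
Every branch closes; the branch above is one of them.

No, unsatisfiable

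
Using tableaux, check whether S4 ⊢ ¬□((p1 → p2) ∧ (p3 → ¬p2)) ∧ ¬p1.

Invalid (countermodel exists)

Tableau for the negation ¬(¬□((p1 → p2) ∧ (p3 → ¬p2)) ∧ ¬p1):
1. ¬(¬□((p1 → p2) ∧ (p3 → ¬p2)) ∧ ¬p1), 0
2. p1, 0
Accessibility: 0R0
The negation has an open branch (countermodel exists).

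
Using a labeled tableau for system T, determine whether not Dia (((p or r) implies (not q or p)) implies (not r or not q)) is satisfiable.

1. not Dia (((p or r) implies (not q or p)) implies (not r or not q)), u
2. not (((p or r) implies (not q or p)) implies (not r or not q)), u   [neg-Dia-rule on 1 via uRu]
3. (p or r) implies (not q or p), u   [neg-implies-rule on 2]
4. not (not r or not q), u   [neg-implies-rule on 2]
5. r, u   [neg-or-rule on 4]
6. q, u   [neg-or-rule on 4]
7. not q or p, u   [implies-rule on 3 (branches; this branch)]
8. p, u   [or-rule on 7 (branches; this branch)]
Accessibility: uRu

Satisfiable (open branch found)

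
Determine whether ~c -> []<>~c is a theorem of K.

Invalid (countermodel exists)

Tableau for the negation ~(~c -> []<>~c):
1. ~(~c -> []<>~c), w0
2. ~c, w0
3. ~[]<>~c, w0
4. ~<>~c, w1
Accessibility: w0Rw1
The negation has an open branch (countermodel exists).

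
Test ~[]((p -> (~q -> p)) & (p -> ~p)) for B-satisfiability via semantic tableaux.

Satisfiable

1. ~[]((p -> (~q -> p)) & (p -> ~p)), u
2. ~((p -> (~q -> p)) & (p -> ~p)), v   [~[]-rule on 1: fresh world v, uRv]
3. ~(p -> ~p), v   [~&-rule on 2 (branches; this branch)]
4. p, v   [~->-rule on 3]
Accessibility: uRu, uRv, vRu, vRv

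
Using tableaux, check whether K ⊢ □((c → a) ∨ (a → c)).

Tableau for the negation ¬□((c → a) ∨ (a → c)):
1. ¬□((c → a) ∨ (a → c)), u
2. ¬((c → a) ∨ (a → c)), v
3. ¬(c → a), v
4. ¬(a → c), v
5. c, v
6. ¬a, v
7. a, v
8. ¬c, v
Accessibility: uRv
Branch closes: a and ¬a both at v.
All branches of the negation close; one closing branch shown above.

Valid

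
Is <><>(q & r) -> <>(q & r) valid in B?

Tableau for the negation ~(<><>(q & r) -> <>(q & r)):
1. ~(<><>(q & r) -> <>(q & r)), w0
2. <><>(q & r), w0
3. ~<>(q & r), w0
4. ~(q & r), w0
5. ~r, w0
6. <>(q & r), w1
7. ~(q & r), w1
8. ~r, w1
9. q & r, w2
10. q, w2
11. r, w2
Accessibility: w0Rw0, w0Rw1, w1Rw0, w1Rw1, w1Rw2, w2Rw1, w2Rw2
The negation has an open branch (countermodel exists).

No, not valid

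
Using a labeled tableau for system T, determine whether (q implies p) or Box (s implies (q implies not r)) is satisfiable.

Satisfiable

1. (q implies p) or Box (s implies (q implies not r)), u
2. Box (s implies (q implies not r)), u   [or-rule on 1 (branches; this branch)]
3. s implies (q implies not r), u   [Box-rule on 2 via uRu]
4. q implies not r, u   [implies-rule on 3 (branches; this branch)]
5. not r, u   [implies-rule on 4 (branches; this branch)]
Accessibility: uRu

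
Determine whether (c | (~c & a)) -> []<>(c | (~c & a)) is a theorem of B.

Tableau for the negation ~((c | (~c & a)) -> []<>(c | (~c & a))):
1. ~((c | (~c & a)) -> []<>(c | (~c & a))), w0
2. c | (~c & a), w0
3. ~[]<>(c | (~c & a)), w0
4. ~c & a, w0
5. ~c, w0
6. a, w0
7. ~<>(c | (~c & a)), w1
8. ~(c | (~c & a)), w0
9. ~(~c & a), w0
10. ~(c | (~c & a)), w1
11. ~c, w1
12. ~(~c & a), w1
13. ~a, w0
Accessibility: w0Rw0, w0Rw1, w1Rw0, w1Rw1
Branch closes: a and ~a both at w0.
Every branch of the negation's tableau closes; the branch above is one of them.

Valid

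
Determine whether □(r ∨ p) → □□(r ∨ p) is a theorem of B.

Tableau for the negation ¬(□(r ∨ p) → □□(r ∨ p)):
1. ¬(□(r ∨ p) → □□(r ∨ p)), w0
2. □(r ∨ p), w0
3. ¬□□(r ∨ p), w0
4. r ∨ p, w0
5. p, w0
6. ¬□(r ∨ p), w1
7. r ∨ p, w1
8. p, w1
9. ¬(r ∨ p), w2
10. ¬r, w2
11. ¬p, w2
Accessibility: w0Rw0, w0Rw1, w1Rw0, w1Rw1, w1Rw2, w2Rw1, w2Rw2
The negation has an open branch (countermodel exists).

Not valid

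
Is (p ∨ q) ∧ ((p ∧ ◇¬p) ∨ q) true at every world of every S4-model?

Tableau for the negation ¬((p ∨ q) ∧ ((p ∧ ◇¬p) ∨ q)):
1. ¬((p ∨ q) ∧ ((p ∧ ◇¬p) ∨ q)), u
2. ¬((p ∧ ◇¬p) ∨ q), u   [¬∧-rule on 1 (branches; this branch)]
3. ¬(p ∧ ◇¬p), u   [¬∨-rule on 2]
4. ¬q, u   [¬∨-rule on 2]
5. ¬◇¬p, u   [¬∧-rule on 3 (branches; this branch)]
6. p, u   [¬◇-rule on 5 via uRu]
Accessibility: uRu
The negation has an open branch (countermodel exists).

No, not valid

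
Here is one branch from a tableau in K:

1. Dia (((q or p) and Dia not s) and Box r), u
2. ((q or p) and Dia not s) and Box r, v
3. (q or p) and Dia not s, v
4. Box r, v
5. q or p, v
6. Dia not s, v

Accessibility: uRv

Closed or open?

No world carries both an atom and its negation.

No, open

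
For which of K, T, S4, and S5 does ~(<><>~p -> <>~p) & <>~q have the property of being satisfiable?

T-tableau for the formula:
1. ~(<><>~p -> <>~p) & <>~q, 0
2. ~(<><>~p -> <>~p), 0   [&-rule on 1]
3. <>~q, 0   [&-rule on 1]
4. <><>~p, 0   [~->-rule on 2]
5. ~<>~p, 0   [~->-rule on 2]
6. p, 0   [~<>-rule on 5 via 0R0]
7. ~q, 1   [<>-rule on 3: fresh world 1, 0R1]
8. p, 1   [~<>-rule on 5 via 0R1]
9. <>~p, 2   [<>-rule on 4: fresh world 2, 0R2]
10. p, 2   [~<>-rule on 5 via 0R2]
11. ~p, 3   [<>-rule on 9: fresh world 3, 2R3]
Accessibility: 0R0, 0R1, 0R2, 1R1, 2R2, 2R3, 3R3
Complete open branch: satisfiable in T, hence also in K (this T-model is also a K-model).
S4-tableau for the formula:
1. ~(<><>~p -> <>~p) & <>~q, 0
2. ~(<><>~p -> <>~p), 0   [&-rule on 1]
3. <>~q, 0   [&-rule on 1]
4. <><>~p, 0   [~->-rule on 2]
5. ~<>~p, 0   [~->-rule on 2]
6. p, 0   [~<>-rule on 5 via 0R0]
7. ~q, 1   [<>-rule on 3: fresh world 1, 0R1]
8. p, 1   [~<>-rule on 5 via 0R1]
9. <>~p, 2   [<>-rule on 4: fresh world 2, 0R2]
10. p, 2   [~<>-rule on 5 via 0R2]
11. ~p, 3   [<>-rule on 9: fresh world 3, 2R3]
12. p, 3   [~<>-rule on 5 via 0R3]
Accessibility: 0R0, 0R1, 0R2, 0R3, 1R1, 2R2, 2R3, 3R3
Branch closes: p and ~p both at 3.
Every branch closes (one shown): unsatisfiable in S4, hence also in S5 (every S5-frame is an S4-frame).

K, T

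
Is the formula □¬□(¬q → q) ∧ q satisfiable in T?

Satisfiable (open branch found)

1. □¬□(¬q → q) ∧ q, 0
2. □¬□(¬q → q), 0
3. q, 0
4. ¬□(¬q → q), 0
5. ¬(¬q → q), 1
6. ¬q, 1
7. ¬□(¬q → q), 1
8. ¬(¬q → q), 2
9. ¬q, 2
Accessibility: 0R0, 0R1, 1R1, 1R2, 2R2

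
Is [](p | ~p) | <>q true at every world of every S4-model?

Valid in S4

Tableau for the negation ~([](p | ~p) | <>q):
1. ~([](p | ~p) | <>q), u
2. ~[](p | ~p), u
3. ~<>q, u
4. ~q, u
5. ~(p | ~p), v
6. ~p, v
7. p, v
Accessibility: uRu, uRv, vRv
Branch closes: p and ~p both at v.
Every branch of the negation's tableau closes; the branch above is one of them.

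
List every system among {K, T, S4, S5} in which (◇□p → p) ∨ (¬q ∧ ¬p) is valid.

S4-tableau for the negation ¬((◇□p → p) ∨ (¬q ∧ ¬p)):
1. ¬((◇□p → p) ∨ (¬q ∧ ¬p)), 0
2. ¬(◇□p → p), 0
3. ¬(¬q ∧ ¬p), 0
4. ◇□p, 0
5. ¬p, 0
6. q, 0
7. □p, 1
8. p, 1
Accessibility: 0R0, 0R1, 1R1
Complete open branch: countermodel on an S4-frame, so not valid in S4, nor in K, T (the same frame is also a K-frame and a T-frame).
S5-tableau for the negation ¬((◇□p → p) ∨ (¬q ∧ ¬p)):
1. ¬((◇□p → p) ∨ (¬q ∧ ¬p)), 0
2. ¬(◇□p → p), 0
3. ¬(¬q ∧ ¬p), 0
4. ◇□p, 0
5. ¬p, 0
6. q, 0
7. □p, 1
8. p, 0
Accessibility: 0R0, 0R1, 1R0, 1R1
Branch closes: p and ¬p both at 0.
Every branch closes (one shown): valid in S5.

S5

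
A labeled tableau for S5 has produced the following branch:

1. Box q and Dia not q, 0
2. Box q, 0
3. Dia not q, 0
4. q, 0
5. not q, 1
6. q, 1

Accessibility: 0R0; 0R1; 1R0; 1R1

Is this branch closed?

Both q and not q appear at 1.

Closed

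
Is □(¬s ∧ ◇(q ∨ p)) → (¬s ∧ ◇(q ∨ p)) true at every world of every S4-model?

Tableau for the negation ¬(□(¬s ∧ ◇(q ∨ p)) → (¬s ∧ ◇(q ∨ p))):
1. ¬(□(¬s ∧ ◇(q ∨ p)) → (¬s ∧ ◇(q ∨ p))), u
2. □(¬s ∧ ◇(q ∨ p)), u   [¬→-rule on 1]
3. ¬(¬s ∧ ◇(q ∨ p)), u   [¬→-rule on 1]
4. ¬s ∧ ◇(q ∨ p), u   [□-rule on 2 via uRu]
5. ¬s, u   [∧-rule on 4]
6. ◇(q ∨ p), u   [∧-rule on 4]
7. ¬◇(q ∨ p), u   [¬∧-rule on 3 (branches; this branch)]
8. ¬(q ∨ p), u   [¬◇-rule on 7 via uRu]
9. ¬q, u   [¬∨-rule on 8]
10. ¬p, u   [¬∨-rule on 8]
11. q ∨ p, v   [◇-rule on 6: fresh world v, uRv]
12. ¬s ∧ ◇(q ∨ p), v   [□-rule on 2 via uRv]
13. ¬s, v   [∧-rule on 12]
14. ◇(q ∨ p), v   [∧-rule on 12]
15. ¬(q ∨ p), v   [¬◇-rule on 7 via uRv]
16. ¬q, v   [¬∨-rule on 15]
17. ¬p, v   [¬∨-rule on 15]
18. p, v   [∨-rule on 11 (branches; this branch)]
Accessibility: uRu, uRv, vRv
Branch closes: p and ¬p both at v.
All branches of the negation close; one closing branch shown above.

Valid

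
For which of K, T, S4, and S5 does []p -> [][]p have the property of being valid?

S4, S5

S4-tableau for the negation ~([]p -> [][]p):
1. ~([]p -> [][]p), w0
2. []p, w0
3. ~[][]p, w0
4. p, w0
5. ~[]p, w1
6. p, w1
7. ~p, w2
8. p, w2
Accessibility: w0Rw0, w0Rw1, w0Rw2, w1Rw1, w1Rw2, w2Rw2
Branch closes: p and ~p both at w2.
Every branch closes (one shown): valid in S4, hence also in S5 (every theorem of S4 is a theorem of S5).
T-tableau for the negation ~([]p -> [][]p):
1. ~([]p -> [][]p), w0
2. []p, w0
3. ~[][]p, w0
4. p, w0
5. ~[]p, w1
6. p, w1
7. ~p, w2
Accessibility: w0Rw0, w0Rw1, w1Rw1, w1Rw2, w2Rw2
Complete open branch: countermodel on a T-frame, so not valid in T, nor in K (the same frame is also a K-frame).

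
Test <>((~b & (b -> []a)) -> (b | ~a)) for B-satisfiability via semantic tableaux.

Yes, satisfiable

1. <>((~b & (b -> []a)) -> (b | ~a)), u
2. (~b & (b -> []a)) -> (b | ~a), v
3. b | ~a, v
4. ~a, v
Accessibility: uRu, uRv, vRu, vRv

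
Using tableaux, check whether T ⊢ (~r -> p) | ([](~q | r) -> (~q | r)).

Yes, valid

Tableau for the negation ~((~r -> p) | ([](~q | r) -> (~q | r))):
1. ~((~r -> p) | ([](~q | r) -> (~q | r))), u
2. ~(~r -> p), u
3. ~([](~q | r) -> (~q | r)), u
4. ~r, u
5. ~p, u
6. [](~q | r), u
7. ~(~q | r), u
8. q, u
9. ~q | r, u
10. r, u
Accessibility: uRu
Branch closes: r and ~r both at u.
All branches of the negation close; one closing branch shown above.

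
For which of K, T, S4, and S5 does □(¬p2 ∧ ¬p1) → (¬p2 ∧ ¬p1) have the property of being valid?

T, S4, S5

T-tableau for the negation ¬(□(¬p2 ∧ ¬p1) → (¬p2 ∧ ¬p1)):
1. ¬(□(¬p2 ∧ ¬p1) → (¬p2 ∧ ¬p1)), 0
2. □(¬p2 ∧ ¬p1), 0
3. ¬(¬p2 ∧ ¬p1), 0
4. ¬p2 ∧ ¬p1, 0
5. ¬p2, 0
6. ¬p1, 0
7. p1, 0
Accessibility: 0R0
Branch closes: p1 and ¬p1 both at 0.
Every branch closes (one shown): valid in T, hence also in S4, S5 (every theorem of T is a theorem of S4 and S5).
K-tableau for the negation ¬(□(¬p2 ∧ ¬p1) → (¬p2 ∧ ¬p1)):
1. ¬(□(¬p2 ∧ ¬p1) → (¬p2 ∧ ¬p1)), 0
2. □(¬p2 ∧ ¬p1), 0
3. ¬(¬p2 ∧ ¬p1), 0
4. p1, 0
Complete open branch: countermodel on a K-frame, so not valid in K.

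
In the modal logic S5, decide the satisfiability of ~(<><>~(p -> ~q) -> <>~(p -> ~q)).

No, unsatisfiable

1. ~(<><>~(p -> ~q) -> <>~(p -> ~q)), 0
2. <><>~(p -> ~q), 0
3. ~<>~(p -> ~q), 0
4. p -> ~q, 0
5. ~q, 0
6. <>~(p -> ~q), 1
7. p -> ~q, 1
8. ~q, 1
9. ~(p -> ~q), 2
10. p, 2
11. q, 2
12. p -> ~q, 2
13. ~q, 2
Accessibility: 0R0, 0R1, 0R2, 1R0, 1R1, 1R2, 2R0, 2R1, 2R2
Branch closes: q and ~q both at 2.
(One branch shown.) All branches close.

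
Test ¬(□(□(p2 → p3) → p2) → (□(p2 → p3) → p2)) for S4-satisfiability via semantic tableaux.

1. ¬(□(□(p2 → p3) → p2) → (□(p2 → p3) → p2)), w0
2. □(□(p2 → p3) → p2), w0   [¬→-rule on 1]
3. ¬(□(p2 → p3) → p2), w0   [¬→-rule on 1]
4. □(p2 → p3), w0   [¬→-rule on 3]
5. ¬p2, w0   [¬→-rule on 3]
6. □(p2 → p3) → p2, w0   [□-rule on 2 via w0Rw0]
7. p2 → p3, w0   [□-rule on 4 via w0Rw0]
8. ¬□(p2 → p3), w0   [→-rule on 6 (branches; this branch)]
9. p3, w0   [→-rule on 7 (branches; this branch)]
10. ¬(p2 → p3), w1   [¬□-rule on 8: fresh world w1, w0Rw1]
11. p2, w1   [¬→-rule on 10]
12. ¬p3, w1   [¬→-rule on 10]
13. □(p2 → p3) → p2, w1   [□-rule on 2 via w0Rw1]
14. p2 → p3, w1   [□-rule on 4 via w0Rw1]
15. p3, w1   [→-rule on 14 (branches; this branch)]
Accessibility: w0Rw0, w0Rw1, w1Rw1
Branch closes: p3 and ¬p3 both at w1.
All branches of the tableau close; one closing branch shown above.

No, unsatisfiable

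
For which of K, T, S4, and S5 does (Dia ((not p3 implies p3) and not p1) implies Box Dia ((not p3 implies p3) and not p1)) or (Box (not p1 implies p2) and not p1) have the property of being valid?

S5

S4-tableau for the negation not ((Dia ((not p3 implies p3) and not p1) implies Box Dia ((not p3 implies p3) and not p1)) or (Box (not p1 implies p2) and not p1)):
1. not ((Dia ((not p3 implies p3) and not p1) implies Box Dia ((not p3 implies p3) and not p1)) or (Box (not p1 implies p2) and not p1)), u
2. not (Dia ((not p3 implies p3) and not p1) implies Box Dia ((not p3 implies p3) and not p1)), u   [neg-or-rule on 1]
3. not (Box (not p1 implies p2) and not p1), u   [neg-or-rule on 1]
4. Dia ((not p3 implies p3) and not p1), u   [neg-implies-rule on 2]
5. not Box Dia ((not p3 implies p3) and not p1), u   [neg-implies-rule on 2]
6. p1, u   [neg-and-rule on 3 (branches; this branch)]
7. (not p3 implies p3) and not p1, v   [Dia-rule on 4: fresh world v, uRv]
8. not p3 implies p3, v   [and-rule on 7]
9. not p1, v   [and-rule on 7]
10. p3, v   [implies-rule on 8 (branches; this branch)]
11. not Dia ((not p3 implies p3) and not p1), w   [neg-Box-rule on 5: fresh world w, uRw]
12. not ((not p3 implies p3) and not p1), w   [neg-Dia-rule on 11 via wRw]
13. p1, w   [neg-and-rule on 12 (branches; this branch)]
Accessibility: uRu, uRv, uRw, vRv, wRw
Complete open branch: countermodel on an S4-frame, so not valid in S4, nor in K, T (the same frame is also a K-frame and a T-frame).
S5-tableau for the negation not ((Dia ((not p3 implies p3) and not p1) implies Box Dia ((not p3 implies p3) and not p1)) or (Box (not p1 implies p2) and not p1)):
1. not ((Dia ((not p3 implies p3) and not p1) implies Box Dia ((not p3 implies p3) and not p1)) or (Box (not p1 implies p2) and not p1)), u
2. not (Dia ((not p3 implies p3) and not p1) implies Box Dia ((not p3 implies p3) and not p1)), u   [neg-or-rule on 1]
3. not (Box (not p1 implies p2) and not p1), u   [neg-or-rule on 1]
4. Dia ((not p3 implies p3) and not p1), u   [neg-implies-rule on 2]
5. not Box Dia ((not p3 implies p3) and not p1), u   [neg-implies-rule on 2]
6. p1, u   [neg-and-rule on 3 (branches; this branch)]
7. (not p3 implies p3) and not p1, v   [Dia-rule on 4: fresh world v, uRv]
8. not p3 implies p3, v   [and-rule on 7]
9. not p1, v   [and-rule on 7]
10. p3, v   [implies-rule on 8 (branches; this branch)]
11. not Dia ((not p3 implies p3) and not p1), w   [neg-Box-rule on 5: fresh world w, uRw]
12. not ((not p3 implies p3) and not p1), u   [neg-Dia-rule on 11 via wRu]
13. not ((not p3 implies p3) and not p1), v   [neg-Dia-rule on 11 via wRv]
14. not ((not p3 implies p3) and not p1), w   [neg-Dia-rule on 11 via wRw]
15. not (not p3 implies p3), u   [neg-and-rule on 12 (branches; this branch)]
16. not p3, u   [neg-implies-rule on 15]
17. not (not p3 implies p3), v   [neg-and-rule on 13 (branches; this branch)]
18. not p3, v   [neg-implies-rule on 17]
Accessibility: uRu, uRv, uRw, vRu, vRv, vRw, wRu, wRv, wRw
Branch closes: p3 and not p3 both at v.
Every branch closes (one shown): valid in S5.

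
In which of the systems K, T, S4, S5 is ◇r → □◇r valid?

S5

S5-tableau for the negation ¬(◇r → □◇r):
1. ¬(◇r → □◇r), w0
2. ◇r, w0
3. ¬□◇r, w0
4. r, w1
5. ¬◇r, w2
6. ¬r, w0
7. ¬r, w1
Accessibility: w0Rw0, w0Rw1, w0Rw2, w1Rw0, w1Rw1, w1Rw2, w2Rw0, w2Rw1, w2Rw2
Branch closes: r and ¬r both at w1.
Every branch closes (one shown): valid in S5.
S4-tableau for the negation ¬(◇r → □◇r):
1. ¬(◇r → □◇r), w0
2. ◇r, w0
3. ¬□◇r, w0
4. r, w1
5. ¬◇r, w2
6. ¬r, w2
Accessibility: w0Rw0, w0Rw1, w0Rw2, w1Rw1, w2Rw2
Complete open branch: countermodel on an S4-frame, so not valid in S4, nor in K, T (the same frame is also a K-frame and a T-frame).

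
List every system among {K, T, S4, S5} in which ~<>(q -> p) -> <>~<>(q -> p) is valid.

T-tableau for the negation ~(~<>(q -> p) -> <>~<>(q -> p)):
1. ~(~<>(q -> p) -> <>~<>(q -> p)), u
2. ~<>(q -> p), u
3. ~<>~<>(q -> p), u
4. ~(q -> p), u
5. q, u
6. ~p, u
7. <>(q -> p), u
8. q -> p, v
9. ~(q -> p), v
10. q, v
11. ~p, v
12. <>(q -> p), v
13. p, v
Accessibility: uRu, uRv, vRv
Branch closes: p and ~p both at v.
Every branch closes (one shown): valid in T, hence also in S4, S5 (every theorem of T is a theorem of S4 and S5).
K-tableau for the negation ~(~<>(q -> p) -> <>~<>(q -> p)):
1. ~(~<>(q -> p) -> <>~<>(q -> p)), u
2. ~<>(q -> p), u
3. ~<>~<>(q -> p), u
Complete open branch: countermodel on a K-frame, so not valid in K.

T, S4, S5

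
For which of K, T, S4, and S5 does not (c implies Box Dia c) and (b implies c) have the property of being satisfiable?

K, T, S4

S5-tableau for the formula:
1. not (c implies Box Dia c) and (b implies c), u
2. not (c implies Box Dia c), u
3. b implies c, u
4. c, u
5. not Box Dia c, u
6. not Dia c, v
7. not c, u
Accessibility: uRu, uRv, vRu, vRv
Branch closes: c and not c both at u.
Every branch closes (one shown): unsatisfiable in S5.
S4-tableau for the formula:
1. not (c implies Box Dia c) and (b implies c), u
2. not (c implies Box Dia c), u
3. b implies c, u
4. c, u
5. not Box Dia c, u
6. not Dia c, v
7. not c, v
Accessibility: uRu, uRv, vRv
Complete open branch: satisfiable in S4, hence also in K, T (this S4-model is also a K-model and a T-model).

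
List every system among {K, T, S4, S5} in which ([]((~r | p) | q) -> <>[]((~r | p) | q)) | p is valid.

K-tableau for the negation ~(([]((~r | p) | q) -> <>[]((~r | p) | q)) | p):
1. ~(([]((~r | p) | q) -> <>[]((~r | p) | q)) | p), u
2. ~([]((~r | p) | q) -> <>[]((~r | p) | q)), u
3. ~p, u
4. []((~r | p) | q), u
5. ~<>[]((~r | p) | q), u
Complete open branch: countermodel on a K-frame, so not valid in K.
T-tableau for the negation ~(([]((~r | p) | q) -> <>[]((~r | p) | q)) | p):
1. ~(([]((~r | p) | q) -> <>[]((~r | p) | q)) | p), u
2. ~([]((~r | p) | q) -> <>[]((~r | p) | q)), u
3. ~p, u
4. []((~r | p) | q), u
5. ~<>[]((~r | p) | q), u
6. (~r | p) | q, u
7. ~[]((~r | p) | q), u
8. ~r | p, u
9. ~r, u
10. ~((~r | p) | q), v
11. ~(~r | p), v
12. ~q, v
13. r, v
14. ~p, v
15. (~r | p) | q, v
16. ~[]((~r | p) | q), v
17. ~r | p, v
18. p, v
Accessibility: uRu, uRv, vRv
Branch closes: p and ~p both at v.
Every branch closes (one shown): valid in T, hence also in S4, S5 (every theorem of T is a theorem of S4 and S5).

T, S4, S5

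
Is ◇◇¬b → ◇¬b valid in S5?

Tableau for the negation ¬(◇◇¬b → ◇¬b):
1. ¬(◇◇¬b → ◇¬b), w0
2. ◇◇¬b, w0   [¬→-rule on 1]
3. ¬◇¬b, w0   [¬→-rule on 1]
4. b, w0   [¬◇-rule on 3 via w0Rw0]
5. ◇¬b, w1   [◇-rule on 2: fresh world w1, w0Rw1]
6. b, w1   [¬◇-rule on 3 via w0Rw1]
7. ¬b, w2   [◇-rule on 5: fresh world w2, w1Rw2]
8. b, w2   [¬◇-rule on 3 via w0Rw2]
Accessibility: w0Rw0, w0Rw1, w0Rw2, w1Rw0, w1Rw1, w1Rw2, w2Rw0, w2Rw1, w2Rw2
Branch closes: b and ¬b both at w2.
All branches of the negation close; one closing branch shown above.

Valid in S5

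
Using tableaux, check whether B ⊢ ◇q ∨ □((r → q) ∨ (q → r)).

Tableau for the negation ¬(◇q ∨ □((r → q) ∨ (q → r))):
1. ¬(◇q ∨ □((r → q) ∨ (q → r))), u
2. ¬◇q, u   [¬∨-rule on 1]
3. ¬□((r → q) ∨ (q → r)), u   [¬∨-rule on 1]
4. ¬q, u   [¬◇-rule on 2 via uRu]
5. ¬((r → q) ∨ (q → r)), v   [¬□-rule on 3: fresh world v, uRv]
6. ¬(r → q), v   [¬∨-rule on 5]
7. ¬(q → r), v   [¬∨-rule on 5]
8. r, v   [¬→-rule on 6]
9. ¬q, v   [¬→-rule on 6]
10. q, v   [¬→-rule on 7]
11. ¬r, v   [¬→-rule on 7]
Accessibility: uRu, uRv, vRu, vRv
Branch closes: q and ¬q both at v.
All branches of the negation close; one closing branch shown above.

Valid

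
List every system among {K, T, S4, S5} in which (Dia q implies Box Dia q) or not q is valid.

S5

S5-tableau for the negation not ((Dia q implies Box Dia q) or not q):
1. not ((Dia q implies Box Dia q) or not q), 0
2. not (Dia q implies Box Dia q), 0   [neg-or-rule on 1]
3. q, 0   [neg-or-rule on 1]
4. Dia q, 0   [neg-implies-rule on 2]
5. not Box Dia q, 0   [neg-implies-rule on 2]
6. q, 1   [Dia-rule on 4: fresh world 1, 0R1]
7. not Dia q, 2   [neg-Box-rule on 5: fresh world 2, 0R2]
8. not q, 0   [neg-Dia-rule on 7 via 2R0]
Accessibility: 0R0, 0R1, 0R2, 1R0, 1R1, 1R2, 2R0, 2R1, 2R2
Branch closes: q and not q both at 0.
Every branch closes (one shown): valid in S5.
S4-tableau for the negation not ((Dia q implies Box Dia q) or not q):
1. not ((Dia q implies Box Dia q) or not q), 0
2. not (Dia q implies Box Dia q), 0   [neg-or-rule on 1]
3. q, 0   [neg-or-rule on 1]
4. Dia q, 0   [neg-implies-rule on 2]
5. not Box Dia q, 0   [neg-implies-rule on 2]
6. q, 1   [Dia-rule on 4: fresh world 1, 0R1]
7. not Dia q, 2   [neg-Box-rule on 5: fresh world 2, 0R2]
8. not q, 2   [neg-Dia-rule on 7 via 2R2]
Accessibility: 0R0, 0R1, 0R2, 1R1, 2R2
Complete open branch: countermodel on an S4-frame, so not valid in S4, nor in K, T (the same frame is also a K-frame and a T-frame).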